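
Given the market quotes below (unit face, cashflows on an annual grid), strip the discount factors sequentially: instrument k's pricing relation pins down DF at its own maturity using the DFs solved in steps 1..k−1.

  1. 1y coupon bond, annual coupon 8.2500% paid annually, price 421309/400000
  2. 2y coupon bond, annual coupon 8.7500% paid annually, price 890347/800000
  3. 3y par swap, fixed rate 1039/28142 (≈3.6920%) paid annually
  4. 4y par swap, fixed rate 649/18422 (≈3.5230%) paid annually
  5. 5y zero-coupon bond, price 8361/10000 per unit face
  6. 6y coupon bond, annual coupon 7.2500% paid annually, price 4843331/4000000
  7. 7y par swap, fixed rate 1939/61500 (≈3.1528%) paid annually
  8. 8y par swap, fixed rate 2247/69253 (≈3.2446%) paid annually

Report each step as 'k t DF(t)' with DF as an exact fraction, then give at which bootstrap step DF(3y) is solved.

step 1 [1y] bond c/1=33/400: DF=(421309/400000 − 33/400·(0))/(1+33/400) = 973/1000 ≈ 0.973000
step 2 [2y] bond c/1=7/80: DF=(890347/800000 − 7/80·(0.973000))/(1+7/80) = 9451/10000 ≈ 0.945100
step 3 [3y] swap r/1=1039/28142: DF=(1 − 1039/28142·(0.973000+0.945100))/(1+1039/28142) = 8961/10000 ≈ 0.896100
step 4 [4y] swap r/1=649/18422: DF=(1 − 649/18422·(0.973000+0.945100+0.896100))/(1+649/18422) = 4351/5000 ≈ 0.870200
step 5 [5y] zero: DF = P = 8361/10000 ≈ 0.836100
step 6 [6y] bond c/1=29/400: DF=(4843331/4000000 − 29/400·(0.973000+0.945100+0.896100+0.870200+0.836100))/(1+29/400) = 4117/5000 ≈ 0.823400
step 7 [7y] swap r/1=1939/61500: DF=(1 − 1939/61500·(0.973000+0.945100+0.896100+0.870200+0.836100+0.823400))/(1+1939/61500) = 8061/10000 ≈ 0.806100
step 8 [8y] swap r/1=2247/69253: DF=(1 − 2247/69253·(0.973000+0.945100+0.896100+0.870200+0.836100+0.823400+0.806100))/(1+2247/69253) = 7753/10000 ≈ 0.775300

1 1 973/1000
2 2 9451/10000
3 3 8961/10000
4 4 4351/5000
5 5 8361/10000
6 6 4117/5000
7 7 8061/10000
8 8 7753/10000
DF(3y) is solved at step 3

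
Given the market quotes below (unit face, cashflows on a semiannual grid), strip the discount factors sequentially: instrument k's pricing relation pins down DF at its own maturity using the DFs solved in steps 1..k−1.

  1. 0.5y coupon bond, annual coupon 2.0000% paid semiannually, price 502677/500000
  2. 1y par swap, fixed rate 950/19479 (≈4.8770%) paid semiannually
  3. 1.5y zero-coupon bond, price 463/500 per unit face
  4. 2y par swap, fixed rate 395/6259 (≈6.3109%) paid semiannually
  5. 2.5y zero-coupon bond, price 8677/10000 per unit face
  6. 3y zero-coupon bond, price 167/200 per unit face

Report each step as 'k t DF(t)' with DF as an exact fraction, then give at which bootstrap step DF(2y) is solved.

1 1/2 4977/5000
2 1 381/400
3 3/2 463/500
4 2 1763/2000
5 5/2 8677/10000
6 3 167/200
DF(2y) is solved at step 4

step 1 [0.5y] bond c/2=1/100: DF=(502677/500000 − 1/100·(0))/(1+1/100) = 4977/5000 ≈ 0.995400
step 2 [1y] swap r/2=475/19479: DF=(1 − 475/19479·(0.995400))/(1+475/19479) = 381/400 ≈ 0.952500
step 3 [1.5y] zero: DF = P = 463/500 ≈ 0.926000
step 4 [2y] swap r/2=395/12518: DF=(1 − 395/12518·(0.995400+0.952500+0.926000))/(1+395/12518) = 1763/2000 ≈ 0.881500
step 5 [2.5y] zero: DF = P = 8677/10000 ≈ 0.867700
step 6 [3y] zero: DF = P = 167/200 ≈ 0.835000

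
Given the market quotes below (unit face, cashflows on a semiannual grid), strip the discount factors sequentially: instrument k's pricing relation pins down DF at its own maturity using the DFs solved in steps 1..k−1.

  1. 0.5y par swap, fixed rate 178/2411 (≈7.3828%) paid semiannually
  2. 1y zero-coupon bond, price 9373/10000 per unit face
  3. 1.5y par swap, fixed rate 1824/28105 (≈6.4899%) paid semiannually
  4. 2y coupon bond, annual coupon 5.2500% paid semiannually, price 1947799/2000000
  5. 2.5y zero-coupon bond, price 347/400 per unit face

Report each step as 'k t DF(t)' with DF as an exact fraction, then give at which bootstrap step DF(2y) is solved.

1 1/2 2411/2500
2 1 9373/10000
3 3/2 568/625
4 2 8771/10000
5 5/2 347/400
DF(2y) is solved at step 4

step 1 [0.5y] swap r/2=89/2411: DF=(1 − 89/2411·(0))/(1+89/2411) = 2411/2500 ≈ 0.964400
step 2 [1y] zero: DF = P = 9373/10000 ≈ 0.937300
step 3 [1.5y] swap r/2=912/28105: DF=(1 − 912/28105·(0.964400+0.937300))/(1+912/28105) = 568/625 ≈ 0.908800
step 4 [2y] bond c/2=21/800: DF=(1947799/2000000 − 21/800·(0.964400+0.937300+0.908800))/(1+21/800) = 8771/10000 ≈ 0.877100
step 5 [2.5y] zero: DF = P = 347/400 ≈ 0.867500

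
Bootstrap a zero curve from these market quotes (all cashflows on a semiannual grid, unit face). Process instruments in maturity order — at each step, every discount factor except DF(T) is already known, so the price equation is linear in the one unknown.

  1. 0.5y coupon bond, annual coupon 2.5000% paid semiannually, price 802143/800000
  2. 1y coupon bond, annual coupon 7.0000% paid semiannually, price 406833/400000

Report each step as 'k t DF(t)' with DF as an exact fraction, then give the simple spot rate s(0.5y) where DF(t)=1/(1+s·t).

step 1 [0.5y] bond c/2=1/80: DF=(802143/800000 − 1/80·(0))/(1+1/80) = 9903/10000 ≈ 0.990300
step 2 [1y] bond c/2=7/200: DF=(406833/400000 − 7/200·(0.990300))/(1+7/200) = 2373/2500 ≈ 0.949200

1 1/2 9903/10000
2 1 2373/2500
s(0.5y) = (1/(9903/10000) − 1)/(1/2) = 194/9903 ≈ 1.9590%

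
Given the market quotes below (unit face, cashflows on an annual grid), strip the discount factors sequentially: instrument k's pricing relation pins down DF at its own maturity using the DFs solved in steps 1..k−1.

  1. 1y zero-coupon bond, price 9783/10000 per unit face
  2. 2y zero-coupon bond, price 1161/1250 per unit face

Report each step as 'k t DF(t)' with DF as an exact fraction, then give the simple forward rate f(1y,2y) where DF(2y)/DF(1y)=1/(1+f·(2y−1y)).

1 1 9783/10000
2 2 1161/1250
f(1y,2y) = ((9783/10000)/(1161/1250) − 1)/(1) = 55/1032 ≈ 5.3295%

step 1 [1y] zero: DF = P = 9783/10000 ≈ 0.978300
step 2 [2y] zero: DF = P = 1161/1250 ≈ 0.928800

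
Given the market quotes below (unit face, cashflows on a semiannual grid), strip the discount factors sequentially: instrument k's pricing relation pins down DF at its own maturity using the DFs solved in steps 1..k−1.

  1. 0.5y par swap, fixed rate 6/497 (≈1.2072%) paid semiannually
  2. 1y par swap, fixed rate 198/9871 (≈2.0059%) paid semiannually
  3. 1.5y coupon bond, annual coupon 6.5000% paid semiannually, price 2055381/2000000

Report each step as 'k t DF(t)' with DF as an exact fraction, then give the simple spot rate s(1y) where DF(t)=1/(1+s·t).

step 1 [0.5y] swap r/2=3/497: DF=(1 − 3/497·(0))/(1+3/497) = 497/500 ≈ 0.994000
step 2 [1y] swap r/2=99/9871: DF=(1 − 99/9871·(0.994000))/(1+99/9871) = 4901/5000 ≈ 0.980200
step 3 [1.5y] bond c/2=13/400: DF=(2055381/2000000 − 13/400·(0.994000+0.980200))/(1+13/400) = 2333/2500 ≈ 0.933200

1 1/2 497/500
2 1 4901/5000
3 3/2 2333/2500
s(1y) = (1/(4901/5000) − 1)/(1) = 99/4901 ≈ 2.0200%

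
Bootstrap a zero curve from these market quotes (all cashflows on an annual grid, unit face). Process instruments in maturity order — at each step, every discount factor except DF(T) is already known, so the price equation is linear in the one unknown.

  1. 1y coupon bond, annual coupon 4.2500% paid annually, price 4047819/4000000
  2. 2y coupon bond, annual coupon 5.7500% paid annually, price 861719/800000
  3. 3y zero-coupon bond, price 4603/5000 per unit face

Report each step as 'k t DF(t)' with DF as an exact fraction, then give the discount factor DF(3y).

step 1 [1y] bond c/1=17/400: DF=(4047819/4000000 − 17/400·(0))/(1+17/400) = 9707/10000 ≈ 0.970700
step 2 [2y] bond c/1=23/400: DF=(861719/800000 − 23/400·(0.970700))/(1+23/400) = 4829/5000 ≈ 0.965800
step 3 [3y] zero: DF = P = 4603/5000 ≈ 0.920600

1 1 9707/10000
2 2 4829/5000
3 3 4603/5000
DF(3y) = 4603/5000 ≈ 0.920600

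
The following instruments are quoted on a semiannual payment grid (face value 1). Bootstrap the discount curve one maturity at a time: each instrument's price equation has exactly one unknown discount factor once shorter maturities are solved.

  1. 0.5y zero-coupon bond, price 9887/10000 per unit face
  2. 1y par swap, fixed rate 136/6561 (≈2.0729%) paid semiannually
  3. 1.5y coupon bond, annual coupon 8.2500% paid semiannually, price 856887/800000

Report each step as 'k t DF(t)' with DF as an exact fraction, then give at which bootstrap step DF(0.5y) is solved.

step 1 [0.5y] zero: DF = P = 9887/10000 ≈ 0.988700
step 2 [1y] swap r/2=68/6561: DF=(1 − 68/6561·(0.988700))/(1+68/6561) = 2449/2500 ≈ 0.979600
step 3 [1.5y] bond c/2=33/800: DF=(856887/800000 − 33/800·(0.988700+0.979600))/(1+33/800) = 9507/10000 ≈ 0.950700

1 1/2 9887/10000
2 1 2449/2500
3 3/2 9507/10000
DF(0.5y) is solved at step 1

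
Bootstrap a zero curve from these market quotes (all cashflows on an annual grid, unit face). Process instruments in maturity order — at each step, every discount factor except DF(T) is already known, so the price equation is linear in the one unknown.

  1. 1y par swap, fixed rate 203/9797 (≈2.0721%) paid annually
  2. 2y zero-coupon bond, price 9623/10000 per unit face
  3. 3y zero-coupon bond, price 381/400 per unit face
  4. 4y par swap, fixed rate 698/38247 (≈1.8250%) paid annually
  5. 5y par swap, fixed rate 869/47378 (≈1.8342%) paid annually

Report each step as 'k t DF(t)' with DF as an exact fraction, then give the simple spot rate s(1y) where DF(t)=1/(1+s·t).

step 1 [1y] swap r/1=203/9797: DF=(1 − 203/9797·(0))/(1+203/9797) = 9797/10000 ≈ 0.979700
step 2 [2y] zero: DF = P = 9623/10000 ≈ 0.962300
step 3 [3y] zero: DF = P = 381/400 ≈ 0.952500
step 4 [4y] swap r/1=698/38247: DF=(1 − 698/38247·(0.979700+0.962300+0.952500))/(1+698/38247) = 4651/5000 ≈ 0.930200
step 5 [5y] swap r/1=869/47378: DF=(1 − 869/47378·(0.979700+0.962300+0.952500+0.930200))/(1+869/47378) = 9131/10000 ≈ 0.913100

1 1 9797/10000
2 2 9623/10000
3 3 381/400
4 4 4651/5000
5 5 9131/10000
s(1y) = (1/(9797/10000) − 1)/(1) = 203/9797 ≈ 2.0721%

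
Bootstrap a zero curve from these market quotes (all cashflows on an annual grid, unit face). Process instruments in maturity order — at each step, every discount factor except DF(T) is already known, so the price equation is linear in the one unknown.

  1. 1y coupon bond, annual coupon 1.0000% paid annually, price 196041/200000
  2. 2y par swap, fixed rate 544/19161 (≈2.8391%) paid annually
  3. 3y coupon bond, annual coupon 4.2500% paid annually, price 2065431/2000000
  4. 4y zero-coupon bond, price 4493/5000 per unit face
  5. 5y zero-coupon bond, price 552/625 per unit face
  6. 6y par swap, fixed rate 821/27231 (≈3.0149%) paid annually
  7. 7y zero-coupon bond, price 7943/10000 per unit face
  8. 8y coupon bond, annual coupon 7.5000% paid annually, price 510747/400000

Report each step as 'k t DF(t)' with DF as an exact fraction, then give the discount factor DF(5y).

step 1 [1y] bond c/1=1/100: DF=(196041/200000 − 1/100·(0))/(1+1/100) = 1941/2000 ≈ 0.970500
step 2 [2y] swap r/1=544/19161: DF=(1 − 544/19161·(0.970500))/(1+544/19161) = 591/625 ≈ 0.945600
step 3 [3y] bond c/1=17/400: DF=(2065431/2000000 − 17/400·(0.970500+0.945600))/(1+17/400) = 73/80 ≈ 0.912500
step 4 [4y] zero: DF = P = 4493/5000 ≈ 0.898600
step 5 [5y] zero: DF = P = 552/625 ≈ 0.883200
step 6 [6y] swap r/1=821/27231: DF=(1 − 821/27231·(0.970500+0.945600+0.912500+0.898600+0.883200))/(1+821/27231) = 4179/5000 ≈ 0.835800
step 7 [7y] zero: DF = P = 7943/10000 ≈ 0.794300
step 8 [8y] bond c/1=3/40: DF=(510747/400000 − 3/40·(0.970500+0.945600+0.912500+0.898600+0.883200+0.835800+0.794300))/(1+3/40) = 1881/2500 ≈ 0.752400

1 1 1941/2000
2 2 591/625
3 3 73/80
4 4 4493/5000
5 5 552/625
6 6 4179/5000
7 7 7943/10000
8 8 1881/2500
DF(5y) = 552/625 ≈ 0.883200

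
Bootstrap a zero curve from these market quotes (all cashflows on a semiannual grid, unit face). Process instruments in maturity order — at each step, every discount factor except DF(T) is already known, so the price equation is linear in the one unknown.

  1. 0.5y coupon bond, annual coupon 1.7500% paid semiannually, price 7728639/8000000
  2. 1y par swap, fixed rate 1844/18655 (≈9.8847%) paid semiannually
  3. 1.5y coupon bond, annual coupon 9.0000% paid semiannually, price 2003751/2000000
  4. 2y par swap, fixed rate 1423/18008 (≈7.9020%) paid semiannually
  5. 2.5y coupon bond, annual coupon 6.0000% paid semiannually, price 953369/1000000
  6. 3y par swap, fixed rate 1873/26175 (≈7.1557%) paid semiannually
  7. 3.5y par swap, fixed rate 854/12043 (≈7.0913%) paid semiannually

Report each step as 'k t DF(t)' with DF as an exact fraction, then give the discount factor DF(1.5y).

1 1/2 9577/10000
2 1 4539/5000
3 3/2 549/625
4 2 8577/10000
5 5/2 8207/10000
6 3 8127/10000
7 7/2 1573/2000
DF(1.5y) = 549/625 ≈ 0.878400

step 1 [0.5y] bond c/2=7/800: DF=(7728639/8000000 − 7/800·(0))/(1+7/800) = 9577/10000 ≈ 0.957700
step 2 [1y] swap r/2=922/18655: DF=(1 − 922/18655·(0.957700))/(1+922/18655) = 4539/5000 ≈ 0.907800
step 3 [1.5y] bond c/2=9/200: DF=(2003751/2000000 − 9/200·(0.957700+0.907800))/(1+9/200) = 549/625 ≈ 0.878400
step 4 [2y] swap r/2=1423/36016: DF=(1 − 1423/36016·(0.957700+0.907800+0.878400))/(1+1423/36016) = 8577/10000 ≈ 0.857700
step 5 [2.5y] bond c/2=3/100: DF=(953369/1000000 − 3/100·(0.957700+0.907800+0.878400+0.857700))/(1+3/100) = 8207/10000 ≈ 0.820700
step 6 [3y] swap r/2=1873/52350: DF=(1 − 1873/52350·(0.957700+0.907800+0.878400+0.857700+0.820700))/(1+1873/52350) = 8127/10000 ≈ 0.812700
step 7 [3.5y] swap r/2=427/12043: DF=(1 − 427/12043·(0.957700+0.907800+0.878400+0.857700+0.820700+0.812700))/(1+427/12043) = 1573/2000 ≈ 0.786500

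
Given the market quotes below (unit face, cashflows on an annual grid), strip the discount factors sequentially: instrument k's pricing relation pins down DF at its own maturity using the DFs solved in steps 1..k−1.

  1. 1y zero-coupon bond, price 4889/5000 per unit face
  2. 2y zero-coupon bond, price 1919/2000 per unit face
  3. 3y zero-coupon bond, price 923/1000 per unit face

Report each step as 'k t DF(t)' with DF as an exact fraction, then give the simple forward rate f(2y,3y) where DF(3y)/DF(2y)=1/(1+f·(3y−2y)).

1 1 4889/5000
2 2 1919/2000
3 3 923/1000
f(2y,3y) = ((1919/2000)/(923/1000) − 1)/(1) = 73/1846 ≈ 3.9545%

step 1 [1y] zero: DF = P = 4889/5000 ≈ 0.977800
step 2 [2y] zero: DF = P = 1919/2000 ≈ 0.959500
step 3 [3y] zero: DF = P = 923/1000 ≈ 0.923000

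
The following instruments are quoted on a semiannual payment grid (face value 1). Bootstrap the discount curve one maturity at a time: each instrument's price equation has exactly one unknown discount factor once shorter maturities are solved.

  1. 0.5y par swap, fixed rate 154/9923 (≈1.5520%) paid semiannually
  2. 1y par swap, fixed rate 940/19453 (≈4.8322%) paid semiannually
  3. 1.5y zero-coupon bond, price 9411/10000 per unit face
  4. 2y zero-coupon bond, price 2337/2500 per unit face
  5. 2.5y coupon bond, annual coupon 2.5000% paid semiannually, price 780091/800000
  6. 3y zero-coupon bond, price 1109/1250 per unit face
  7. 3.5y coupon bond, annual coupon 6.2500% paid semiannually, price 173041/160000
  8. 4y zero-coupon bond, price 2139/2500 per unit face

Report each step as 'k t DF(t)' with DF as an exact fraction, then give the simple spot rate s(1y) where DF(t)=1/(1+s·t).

1 1/2 9923/10000
2 1 953/1000
3 3/2 9411/10000
4 2 2337/2500
5 5/2 9159/10000
6 3 1109/1250
7 7/2 8783/10000
8 4 2139/2500
s(1y) = (1/(953/1000) − 1)/(1) = 47/953 ≈ 4.9318%

step 1 [0.5y] swap r/2=77/9923: DF=(1 − 77/9923·(0))/(1+77/9923) = 9923/10000 ≈ 0.992300
step 2 [1y] swap r/2=470/19453: DF=(1 − 470/19453·(0.992300))/(1+470/19453) = 953/1000 ≈ 0.953000
step 3 [1.5y] zero: DF = P = 9411/10000 ≈ 0.941100
step 4 [2y] zero: DF = P = 2337/2500 ≈ 0.934800
step 5 [2.5y] bond c/2=1/80: DF=(780091/800000 − 1/80·(0.992300+0.953000+0.941100+0.934800))/(1+1/80) = 9159/10000 ≈ 0.915900
step 6 [3y] zero: DF = P = 1109/1250 ≈ 0.887200
step 7 [3.5y] bond c/2=1/32: DF=(173041/160000 − 1/32·(0.992300+0.953000+0.941100+0.934800+0.915900+0.887200))/(1+1/32) = 8783/10000 ≈ 0.878300
step 8 [4y] zero: DF = P = 2139/2500 ≈ 0.855600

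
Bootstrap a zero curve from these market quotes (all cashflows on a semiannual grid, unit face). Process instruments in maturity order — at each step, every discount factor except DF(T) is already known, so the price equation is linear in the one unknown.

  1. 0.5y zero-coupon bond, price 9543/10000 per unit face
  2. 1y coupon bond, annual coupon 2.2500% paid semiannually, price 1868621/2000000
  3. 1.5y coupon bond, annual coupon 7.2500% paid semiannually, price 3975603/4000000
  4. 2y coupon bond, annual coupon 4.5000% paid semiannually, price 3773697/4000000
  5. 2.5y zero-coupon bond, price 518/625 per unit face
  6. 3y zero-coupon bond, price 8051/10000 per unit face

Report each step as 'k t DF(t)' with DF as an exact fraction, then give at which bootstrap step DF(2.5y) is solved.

step 1 [0.5y] zero: DF = P = 9543/10000 ≈ 0.954300
step 2 [1y] bond c/2=9/800: DF=(1868621/2000000 − 9/800·(0.954300))/(1+9/800) = 9133/10000 ≈ 0.913300
step 3 [1.5y] bond c/2=29/800: DF=(3975603/4000000 − 29/800·(0.954300+0.913300))/(1+29/800) = 4469/5000 ≈ 0.893800
step 4 [2y] bond c/2=9/400: DF=(3773697/4000000 − 9/400·(0.954300+0.913300+0.893800))/(1+9/400) = 8619/10000 ≈ 0.861900
step 5 [2.5y] zero: DF = P = 518/625 ≈ 0.828800
step 6 [3y] zero: DF = P = 8051/10000 ≈ 0.805100

1 1/2 9543/10000
2 1 9133/10000
3 3/2 4469/5000
4 2 8619/10000
5 5/2 518/625
6 3 8051/10000
DF(2.5y) is solved at step 5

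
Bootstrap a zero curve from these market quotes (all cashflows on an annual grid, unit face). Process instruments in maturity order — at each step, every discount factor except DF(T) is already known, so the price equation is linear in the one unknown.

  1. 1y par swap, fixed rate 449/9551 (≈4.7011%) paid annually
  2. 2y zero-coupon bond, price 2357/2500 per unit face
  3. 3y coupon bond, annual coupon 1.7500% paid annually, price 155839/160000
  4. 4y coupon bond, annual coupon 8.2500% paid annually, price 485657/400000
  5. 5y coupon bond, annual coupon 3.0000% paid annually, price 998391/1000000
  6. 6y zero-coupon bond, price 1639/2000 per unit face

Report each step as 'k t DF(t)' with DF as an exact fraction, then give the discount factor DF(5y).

1 1 9551/10000
2 2 2357/2500
3 3 4623/5000
4 4 1813/2000
5 5 8607/10000
6 6 1639/2000
DF(5y) = 8607/10000 ≈ 0.860700

step 1 [1y] swap r/1=449/9551: DF=(1 − 449/9551·(0))/(1+449/9551) = 9551/10000 ≈ 0.955100
step 2 [2y] zero: DF = P = 2357/2500 ≈ 0.942800
step 3 [3y] bond c/1=7/400: DF=(155839/160000 − 7/400·(0.955100+0.942800))/(1+7/400) = 4623/5000 ≈ 0.924600
step 4 [4y] bond c/1=33/400: DF=(485657/400000 − 33/400·(0.955100+0.942800+0.924600))/(1+33/400) = 1813/2000 ≈ 0.906500
step 5 [5y] bond c/1=3/100: DF=(998391/1000000 − 3/100·(0.955100+0.942800+0.924600+0.906500))/(1+3/100) = 8607/10000 ≈ 0.860700
step 6 [6y] zero: DF = P = 1639/2000 ≈ 0.819500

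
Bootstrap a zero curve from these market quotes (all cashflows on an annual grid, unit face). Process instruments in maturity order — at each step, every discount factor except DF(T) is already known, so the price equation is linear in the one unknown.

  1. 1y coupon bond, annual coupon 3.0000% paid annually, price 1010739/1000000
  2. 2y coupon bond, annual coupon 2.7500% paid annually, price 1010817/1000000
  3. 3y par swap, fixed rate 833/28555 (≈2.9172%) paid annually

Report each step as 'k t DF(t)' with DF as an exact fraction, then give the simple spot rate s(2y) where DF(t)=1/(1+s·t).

step 1 [1y] bond c/1=3/100: DF=(1010739/1000000 − 3/100·(0))/(1+3/100) = 9813/10000 ≈ 0.981300
step 2 [2y] bond c/1=11/400: DF=(1010817/1000000 − 11/400·(0.981300))/(1+11/400) = 383/400 ≈ 0.957500
step 3 [3y] swap r/1=833/28555: DF=(1 − 833/28555·(0.981300+0.957500))/(1+833/28555) = 9167/10000 ≈ 0.916700

1 1 9813/10000
2 2 383/400
3 3 9167/10000
s(2y) = (1/(383/400) − 1)/(2) = 17/766 ≈ 2.2193%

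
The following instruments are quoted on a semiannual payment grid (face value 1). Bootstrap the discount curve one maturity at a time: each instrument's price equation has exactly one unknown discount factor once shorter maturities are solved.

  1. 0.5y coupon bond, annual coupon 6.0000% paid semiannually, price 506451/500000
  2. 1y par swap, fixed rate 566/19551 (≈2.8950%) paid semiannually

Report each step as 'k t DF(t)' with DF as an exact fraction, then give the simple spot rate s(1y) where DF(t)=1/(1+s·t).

1 1/2 4917/5000
2 1 9717/10000
s(1y) = (1/(9717/10000) − 1)/(1) = 283/9717 ≈ 2.9124%

step 1 [0.5y] bond c/2=3/100: DF=(506451/500000 − 3/100·(0))/(1+3/100) = 4917/5000 ≈ 0.983400
step 2 [1y] swap r/2=283/19551: DF=(1 − 283/19551·(0.983400))/(1+283/19551) = 9717/10000 ≈ 0.971700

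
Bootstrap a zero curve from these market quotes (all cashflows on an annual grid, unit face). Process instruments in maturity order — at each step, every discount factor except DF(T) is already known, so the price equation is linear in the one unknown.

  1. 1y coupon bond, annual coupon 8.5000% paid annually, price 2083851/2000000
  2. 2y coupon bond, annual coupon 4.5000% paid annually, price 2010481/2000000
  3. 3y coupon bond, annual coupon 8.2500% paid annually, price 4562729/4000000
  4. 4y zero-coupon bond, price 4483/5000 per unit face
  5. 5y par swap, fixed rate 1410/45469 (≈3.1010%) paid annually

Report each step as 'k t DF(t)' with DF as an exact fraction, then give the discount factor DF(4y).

1 1 9603/10000
2 2 4603/5000
3 3 569/625
4 4 4483/5000
5 5 859/1000
DF(4y) = 4483/5000 ≈ 0.896600

step 1 [1y] bond c/1=17/200: DF=(2083851/2000000 − 17/200·(0))/(1+17/200) = 9603/10000 ≈ 0.960300
step 2 [2y] bond c/1=9/200: DF=(2010481/2000000 − 9/200·(0.960300))/(1+9/200) = 4603/5000 ≈ 0.920600
step 3 [3y] bond c/1=33/400: DF=(4562729/4000000 − 33/400·(0.960300+0.920600))/(1+33/400) = 569/625 ≈ 0.910400
step 4 [4y] zero: DF = P = 4483/5000 ≈ 0.896600
step 5 [5y] swap r/1=1410/45469: DF=(1 − 1410/45469·(0.960300+0.920600+0.910400+0.896600))/(1+1410/45469) = 859/1000 ≈ 0.859000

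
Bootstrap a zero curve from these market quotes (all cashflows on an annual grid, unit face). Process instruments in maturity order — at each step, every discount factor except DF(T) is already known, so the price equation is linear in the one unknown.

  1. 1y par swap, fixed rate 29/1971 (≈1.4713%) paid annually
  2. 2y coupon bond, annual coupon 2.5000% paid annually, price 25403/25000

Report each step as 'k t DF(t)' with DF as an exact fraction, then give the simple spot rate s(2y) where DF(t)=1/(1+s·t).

step 1 [1y] swap r/1=29/1971: DF=(1 − 29/1971·(0))/(1+29/1971) = 1971/2000 ≈ 0.985500
step 2 [2y] bond c/1=1/40: DF=(25403/25000 − 1/40·(0.985500))/(1+1/40) = 9673/10000 ≈ 0.967300

1 1 1971/2000
2 2 9673/10000
s(2y) = (1/(9673/10000) − 1)/(2) = 327/19346 ≈ 1.6903%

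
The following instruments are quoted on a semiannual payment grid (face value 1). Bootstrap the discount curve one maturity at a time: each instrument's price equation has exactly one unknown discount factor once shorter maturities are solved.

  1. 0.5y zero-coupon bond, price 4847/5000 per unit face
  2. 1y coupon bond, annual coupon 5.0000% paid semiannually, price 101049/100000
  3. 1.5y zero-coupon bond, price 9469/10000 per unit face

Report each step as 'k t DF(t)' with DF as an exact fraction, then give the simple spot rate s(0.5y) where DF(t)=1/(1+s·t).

1 1/2 4847/5000
2 1 4811/5000
3 3/2 9469/10000
s(0.5y) = (1/(4847/5000) − 1)/(1/2) = 306/4847 ≈ 6.3132%

step 1 [0.5y] zero: DF = P = 4847/5000 ≈ 0.969400
step 2 [1y] bond c/2=1/40: DF=(101049/100000 − 1/40·(0.969400))/(1+1/40) = 4811/5000 ≈ 0.962200
step 3 [1.5y] zero: DF = P = 9469/10000 ≈ 0.946900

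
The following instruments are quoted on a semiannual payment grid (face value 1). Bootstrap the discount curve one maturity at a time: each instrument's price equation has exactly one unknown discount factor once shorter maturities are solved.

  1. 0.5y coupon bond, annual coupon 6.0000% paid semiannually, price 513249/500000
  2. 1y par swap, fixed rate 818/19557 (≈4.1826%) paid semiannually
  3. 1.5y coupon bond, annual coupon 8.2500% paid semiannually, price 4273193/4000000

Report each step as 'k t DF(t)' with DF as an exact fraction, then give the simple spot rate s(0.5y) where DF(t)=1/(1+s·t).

1 1/2 4983/5000
2 1 9591/10000
3 3/2 1897/2000
s(0.5y) = (1/(4983/5000) − 1)/(1/2) = 34/4983 ≈ 0.6823%

step 1 [0.5y] bond c/2=3/100: DF=(513249/500000 − 3/100·(0))/(1+3/100) = 4983/5000 ≈ 0.996600
step 2 [1y] swap r/2=409/19557: DF=(1 − 409/19557·(0.996600))/(1+409/19557) = 9591/10000 ≈ 0.959100
step 3 [1.5y] bond c/2=33/800: DF=(4273193/4000000 − 33/800·(0.996600+0.959100))/(1+33/800) = 1897/2000 ≈ 0.948500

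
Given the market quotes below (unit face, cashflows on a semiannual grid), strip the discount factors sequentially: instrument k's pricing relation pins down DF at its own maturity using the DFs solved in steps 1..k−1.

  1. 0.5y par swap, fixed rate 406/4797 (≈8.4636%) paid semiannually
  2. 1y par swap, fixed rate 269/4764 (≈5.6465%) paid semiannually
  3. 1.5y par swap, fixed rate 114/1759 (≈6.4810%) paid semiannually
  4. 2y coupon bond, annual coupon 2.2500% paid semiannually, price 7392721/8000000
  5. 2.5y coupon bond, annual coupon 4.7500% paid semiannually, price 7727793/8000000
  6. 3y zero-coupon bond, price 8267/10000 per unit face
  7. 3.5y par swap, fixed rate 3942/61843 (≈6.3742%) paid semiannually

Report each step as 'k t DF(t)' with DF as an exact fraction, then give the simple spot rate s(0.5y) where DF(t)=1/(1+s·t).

step 1 [0.5y] swap r/2=203/4797: DF=(1 − 203/4797·(0))/(1+203/4797) = 4797/5000 ≈ 0.959400
step 2 [1y] swap r/2=269/9528: DF=(1 − 269/9528·(0.959400))/(1+269/9528) = 4731/5000 ≈ 0.946200
step 3 [1.5y] swap r/2=57/1759: DF=(1 − 57/1759·(0.959400+0.946200))/(1+57/1759) = 568/625 ≈ 0.908800
step 4 [2y] bond c/2=9/800: DF=(7392721/8000000 − 9/800·(0.959400+0.946200+0.908800))/(1+9/800) = 353/400 ≈ 0.882500
step 5 [2.5y] bond c/2=19/800: DF=(7727793/8000000 − 19/800·(0.959400+0.946200+0.908800+0.882500))/(1+19/800) = 4289/5000 ≈ 0.857800
step 6 [3y] zero: DF = P = 8267/10000 ≈ 0.826700
step 7 [3.5y] swap r/2=1971/61843: DF=(1 − 1971/61843·(0.959400+0.946200+0.908800+0.882500+0.857800+0.826700))/(1+1971/61843) = 8029/10000 ≈ 0.802900

1 1/2 4797/5000
2 1 4731/5000
3 3/2 568/625
4 2 353/400
5 5/2 4289/5000
6 3 8267/10000
7 7/2 8029/10000
s(0.5y) = (1/(4797/5000) − 1)/(1/2) = 406/4797 ≈ 8.4636%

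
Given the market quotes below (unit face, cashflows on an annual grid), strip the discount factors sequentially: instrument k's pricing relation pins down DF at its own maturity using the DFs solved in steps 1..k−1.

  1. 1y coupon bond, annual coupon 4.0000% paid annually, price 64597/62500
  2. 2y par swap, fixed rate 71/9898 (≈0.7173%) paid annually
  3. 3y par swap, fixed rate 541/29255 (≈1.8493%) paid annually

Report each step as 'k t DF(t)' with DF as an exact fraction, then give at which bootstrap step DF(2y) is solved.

step 1 [1y] bond c/1=1/25: DF=(64597/62500 − 1/25·(0))/(1+1/25) = 4969/5000 ≈ 0.993800
step 2 [2y] swap r/1=71/9898: DF=(1 − 71/9898·(0.993800))/(1+71/9898) = 4929/5000 ≈ 0.985800
step 3 [3y] swap r/1=541/29255: DF=(1 − 541/29255·(0.993800+0.985800))/(1+541/29255) = 9459/10000 ≈ 0.945900

1 1 4969/5000
2 2 4929/5000
3 3 9459/10000
DF(2y) is solved at step 2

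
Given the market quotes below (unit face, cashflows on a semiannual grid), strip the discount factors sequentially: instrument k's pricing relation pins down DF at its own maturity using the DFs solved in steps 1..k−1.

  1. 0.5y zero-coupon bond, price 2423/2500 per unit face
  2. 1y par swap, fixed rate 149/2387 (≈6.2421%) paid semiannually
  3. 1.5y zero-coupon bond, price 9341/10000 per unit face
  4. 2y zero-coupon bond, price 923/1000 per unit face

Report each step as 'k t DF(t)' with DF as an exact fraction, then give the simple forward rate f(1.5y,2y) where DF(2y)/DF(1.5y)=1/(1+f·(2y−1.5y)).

1 1/2 2423/2500
2 1 2351/2500
3 3/2 9341/10000
4 2 923/1000
f(1.5y,2y) = ((9341/10000)/(923/1000) − 1)/(1/2) = 111/4615 ≈ 2.4052%

step 1 [0.5y] zero: DF = P = 2423/2500 ≈ 0.969200
step 2 [1y] swap r/2=149/4774: DF=(1 − 149/4774·(0.969200))/(1+149/4774) = 2351/2500 ≈ 0.940400
step 3 [1.5y] zero: DF = P = 9341/10000 ≈ 0.934100
step 4 [2y] zero: DF = P = 923/1000 ≈ 0.923000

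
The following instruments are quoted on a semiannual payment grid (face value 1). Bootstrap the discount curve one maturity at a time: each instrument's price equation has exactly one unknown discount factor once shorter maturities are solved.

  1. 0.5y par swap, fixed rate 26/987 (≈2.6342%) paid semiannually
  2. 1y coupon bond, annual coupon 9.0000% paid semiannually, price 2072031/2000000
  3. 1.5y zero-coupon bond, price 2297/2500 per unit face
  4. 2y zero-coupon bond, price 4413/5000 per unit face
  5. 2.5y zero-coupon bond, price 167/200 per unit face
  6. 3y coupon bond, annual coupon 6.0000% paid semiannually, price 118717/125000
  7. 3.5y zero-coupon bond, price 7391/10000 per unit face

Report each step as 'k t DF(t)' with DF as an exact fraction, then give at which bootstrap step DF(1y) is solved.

step 1 [0.5y] swap r/2=13/987: DF=(1 − 13/987·(0))/(1+13/987) = 987/1000 ≈ 0.987000
step 2 [1y] bond c/2=9/200: DF=(2072031/2000000 − 9/200·(0.987000))/(1+9/200) = 9489/10000 ≈ 0.948900
step 3 [1.5y] zero: DF = P = 2297/2500 ≈ 0.918800
step 4 [2y] zero: DF = P = 4413/5000 ≈ 0.882600
step 5 [2.5y] zero: DF = P = 167/200 ≈ 0.835000
step 6 [3y] bond c/2=3/100: DF=(118717/125000 − 3/100·(0.987000+0.948900+0.918800+0.882600+0.835000))/(1+3/100) = 7889/10000 ≈ 0.788900
step 7 [3.5y] zero: DF = P = 7391/10000 ≈ 0.739100

1 1/2 987/1000
2 1 9489/10000
3 3/2 2297/2500
4 2 4413/5000
5 5/2 167/200
6 3 7889/10000
7 7/2 7391/10000
DF(1y) is solved at step 2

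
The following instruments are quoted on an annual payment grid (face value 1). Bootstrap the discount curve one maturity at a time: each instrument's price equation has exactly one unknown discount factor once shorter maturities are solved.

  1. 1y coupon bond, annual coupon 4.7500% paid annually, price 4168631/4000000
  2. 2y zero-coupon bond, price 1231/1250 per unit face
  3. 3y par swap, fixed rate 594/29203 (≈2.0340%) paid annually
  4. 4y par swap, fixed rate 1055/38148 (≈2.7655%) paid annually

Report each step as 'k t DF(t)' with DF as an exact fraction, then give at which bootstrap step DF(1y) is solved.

1 1 9949/10000
2 2 1231/1250
3 3 4703/5000
4 4 1789/2000
DF(1y) is solved at step 1

step 1 [1y] bond c/1=19/400: DF=(4168631/4000000 − 19/400·(0))/(1+19/400) = 9949/10000 ≈ 0.994900
step 2 [2y] zero: DF = P = 1231/1250 ≈ 0.984800
step 3 [3y] swap r/1=594/29203: DF=(1 − 594/29203·(0.994900+0.984800))/(1+594/29203) = 4703/5000 ≈ 0.940600
step 4 [4y] swap r/1=1055/38148: DF=(1 − 1055/38148·(0.994900+0.984800+0.940600))/(1+1055/38148) = 1789/2000 ≈ 0.894500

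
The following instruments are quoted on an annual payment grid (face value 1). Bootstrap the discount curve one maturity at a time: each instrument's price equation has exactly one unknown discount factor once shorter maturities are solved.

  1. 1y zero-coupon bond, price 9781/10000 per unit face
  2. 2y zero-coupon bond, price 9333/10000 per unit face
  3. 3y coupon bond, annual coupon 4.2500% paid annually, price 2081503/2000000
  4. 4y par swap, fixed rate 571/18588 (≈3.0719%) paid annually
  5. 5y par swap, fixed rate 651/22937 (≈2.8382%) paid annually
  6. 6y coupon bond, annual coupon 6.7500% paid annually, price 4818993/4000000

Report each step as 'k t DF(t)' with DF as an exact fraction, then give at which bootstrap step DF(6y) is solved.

step 1 [1y] zero: DF = P = 9781/10000 ≈ 0.978100
step 2 [2y] zero: DF = P = 9333/10000 ≈ 0.933300
step 3 [3y] bond c/1=17/400: DF=(2081503/2000000 − 17/400·(0.978100+0.933300))/(1+17/400) = 2301/2500 ≈ 0.920400
step 4 [4y] swap r/1=571/18588: DF=(1 − 571/18588·(0.978100+0.933300+0.920400))/(1+571/18588) = 4429/5000 ≈ 0.885800
step 5 [5y] swap r/1=651/22937: DF=(1 − 651/22937·(0.978100+0.933300+0.920400+0.885800))/(1+651/22937) = 4349/5000 ≈ 0.869800
step 6 [6y] bond c/1=27/400: DF=(4818993/4000000 − 27/400·(0.978100+0.933300+0.920400+0.885800+0.869800))/(1+27/400) = 1677/2000 ≈ 0.838500

1 1 9781/10000
2 2 9333/10000
3 3 2301/2500
4 4 4429/5000
5 5 4349/5000
6 6 1677/2000
DF(6y) is solved at step 6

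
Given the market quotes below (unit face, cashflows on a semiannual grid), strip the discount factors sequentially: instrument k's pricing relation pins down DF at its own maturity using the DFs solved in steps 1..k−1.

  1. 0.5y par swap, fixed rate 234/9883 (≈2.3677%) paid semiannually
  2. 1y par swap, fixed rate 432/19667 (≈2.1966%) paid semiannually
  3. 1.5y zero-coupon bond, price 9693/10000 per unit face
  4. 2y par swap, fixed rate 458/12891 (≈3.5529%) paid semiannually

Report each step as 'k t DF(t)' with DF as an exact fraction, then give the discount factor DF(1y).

1 1/2 9883/10000
2 1 1223/1250
3 3/2 9693/10000
4 2 9313/10000
DF(1y) = 1223/1250 ≈ 0.978400

step 1 [0.5y] swap r/2=117/9883: DF=(1 − 117/9883·(0))/(1+117/9883) = 9883/10000 ≈ 0.988300
step 2 [1y] swap r/2=216/19667: DF=(1 − 216/19667·(0.988300))/(1+216/19667) = 1223/1250 ≈ 0.978400
step 3 [1.5y] zero: DF = P = 9693/10000 ≈ 0.969300
step 4 [2y] swap r/2=229/12891: DF=(1 − 229/12891·(0.988300+0.978400+0.969300))/(1+229/12891) = 9313/10000 ≈ 0.931300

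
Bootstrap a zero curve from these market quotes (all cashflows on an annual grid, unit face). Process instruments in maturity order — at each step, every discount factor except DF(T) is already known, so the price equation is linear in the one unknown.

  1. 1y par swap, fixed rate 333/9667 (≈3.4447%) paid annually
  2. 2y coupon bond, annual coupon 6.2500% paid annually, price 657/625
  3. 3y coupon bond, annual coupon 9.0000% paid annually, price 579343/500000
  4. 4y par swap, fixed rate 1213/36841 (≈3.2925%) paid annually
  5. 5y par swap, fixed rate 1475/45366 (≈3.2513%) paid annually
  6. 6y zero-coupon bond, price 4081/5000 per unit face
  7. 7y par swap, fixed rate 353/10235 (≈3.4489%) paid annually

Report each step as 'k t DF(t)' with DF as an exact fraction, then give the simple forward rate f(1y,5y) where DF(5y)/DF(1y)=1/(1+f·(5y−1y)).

1 1 9667/10000
2 2 373/400
3 3 4531/5000
4 4 8787/10000
5 5 341/400
6 6 4081/5000
7 7 3941/5000
f(1y,5y) = ((9667/10000)/(341/400) − 1)/(4) = 571/17050 ≈ 3.3490%

step 1 [1y] swap r/1=333/9667: DF=(1 − 333/9667·(0))/(1+333/9667) = 9667/10000 ≈ 0.966700
step 2 [2y] bond c/1=1/16: DF=(657/625 − 1/16·(0.966700))/(1+1/16) = 373/400 ≈ 0.932500
step 3 [3y] bond c/1=9/100: DF=(579343/500000 − 9/100·(0.966700+0.932500))/(1+9/100) = 4531/5000 ≈ 0.906200
step 4 [4y] swap r/1=1213/36841: DF=(1 − 1213/36841·(0.966700+0.932500+0.906200))/(1+1213/36841) = 8787/10000 ≈ 0.878700
step 5 [5y] swap r/1=1475/45366: DF=(1 − 1475/45366·(0.966700+0.932500+0.906200+0.878700))/(1+1475/45366) = 341/400 ≈ 0.852500
step 6 [6y] zero: DF = P = 4081/5000 ≈ 0.816200
step 7 [7y] swap r/1=353/10235: DF=(1 − 353/10235·(0.966700+0.932500+0.906200+0.878700+0.852500+0.816200))/(1+353/10235) = 3941/5000 ≈ 0.788200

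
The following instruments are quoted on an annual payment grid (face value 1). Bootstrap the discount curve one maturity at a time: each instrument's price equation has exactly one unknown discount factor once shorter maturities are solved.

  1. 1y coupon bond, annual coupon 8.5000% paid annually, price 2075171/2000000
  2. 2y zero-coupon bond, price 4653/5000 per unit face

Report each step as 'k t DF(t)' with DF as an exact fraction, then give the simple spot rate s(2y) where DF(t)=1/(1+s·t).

1 1 9563/10000
2 2 4653/5000
s(2y) = (1/(4653/5000) − 1)/(2) = 347/9306 ≈ 3.7288%

step 1 [1y] bond c/1=17/200: DF=(2075171/2000000 − 17/200·(0))/(1+17/200) = 9563/10000 ≈ 0.956300
step 2 [2y] zero: DF = P = 4653/5000 ≈ 0.930600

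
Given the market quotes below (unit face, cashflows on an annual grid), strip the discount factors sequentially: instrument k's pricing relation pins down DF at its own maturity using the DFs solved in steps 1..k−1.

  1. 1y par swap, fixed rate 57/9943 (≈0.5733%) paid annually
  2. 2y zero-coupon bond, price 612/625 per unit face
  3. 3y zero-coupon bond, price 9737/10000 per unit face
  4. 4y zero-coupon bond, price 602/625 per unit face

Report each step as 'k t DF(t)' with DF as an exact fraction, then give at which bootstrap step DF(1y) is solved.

step 1 [1y] swap r/1=57/9943: DF=(1 − 57/9943·(0))/(1+57/9943) = 9943/10000 ≈ 0.994300
step 2 [2y] zero: DF = P = 612/625 ≈ 0.979200
step 3 [3y] zero: DF = P = 9737/10000 ≈ 0.973700
step 4 [4y] zero: DF = P = 602/625 ≈ 0.963200

1 1 9943/10000
2 2 612/625
3 3 9737/10000
4 4 602/625
DF(1y) is solved at step 1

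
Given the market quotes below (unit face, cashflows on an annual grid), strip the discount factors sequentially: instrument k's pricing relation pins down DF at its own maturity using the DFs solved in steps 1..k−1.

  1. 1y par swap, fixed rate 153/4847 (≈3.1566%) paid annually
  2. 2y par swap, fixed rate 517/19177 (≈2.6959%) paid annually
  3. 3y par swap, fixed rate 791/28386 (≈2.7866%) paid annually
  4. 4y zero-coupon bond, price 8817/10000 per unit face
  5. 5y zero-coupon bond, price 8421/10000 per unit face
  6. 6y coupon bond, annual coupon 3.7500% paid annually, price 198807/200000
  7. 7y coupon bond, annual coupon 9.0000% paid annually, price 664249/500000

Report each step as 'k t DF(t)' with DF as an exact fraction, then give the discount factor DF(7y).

step 1 [1y] swap r/1=153/4847: DF=(1 − 153/4847·(0))/(1+153/4847) = 4847/5000 ≈ 0.969400
step 2 [2y] swap r/1=517/19177: DF=(1 − 517/19177·(0.969400))/(1+517/19177) = 9483/10000 ≈ 0.948300
step 3 [3y] swap r/1=791/28386: DF=(1 − 791/28386·(0.969400+0.948300))/(1+791/28386) = 9209/10000 ≈ 0.920900
step 4 [4y] zero: DF = P = 8817/10000 ≈ 0.881700
step 5 [5y] zero: DF = P = 8421/10000 ≈ 0.842100
step 6 [6y] bond c/1=3/80: DF=(198807/200000 − 3/80·(0.969400+0.948300+0.920900+0.881700+0.842100))/(1+3/80) = 1983/2500 ≈ 0.793200
step 7 [7y] bond c/1=9/100: DF=(664249/500000 − 9/100·(0.969400+0.948300+0.920900+0.881700+0.842100+0.793200))/(1+9/100) = 3883/5000 ≈ 0.776600

1 1 4847/5000
2 2 9483/10000
3 3 9209/10000
4 4 8817/10000
5 5 8421/10000
6 6 1983/2500
7 7 3883/5000
DF(7y) = 3883/5000 ≈ 0.776600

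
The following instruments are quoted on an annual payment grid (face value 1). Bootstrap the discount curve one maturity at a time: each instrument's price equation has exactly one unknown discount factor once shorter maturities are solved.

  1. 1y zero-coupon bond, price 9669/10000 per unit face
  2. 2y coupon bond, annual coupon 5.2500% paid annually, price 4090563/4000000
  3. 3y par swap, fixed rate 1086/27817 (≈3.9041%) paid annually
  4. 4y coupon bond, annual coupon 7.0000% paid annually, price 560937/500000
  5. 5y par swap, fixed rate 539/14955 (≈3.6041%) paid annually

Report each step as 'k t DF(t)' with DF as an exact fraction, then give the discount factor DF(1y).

step 1 [1y] zero: DF = P = 9669/10000 ≈ 0.966900
step 2 [2y] bond c/1=21/400: DF=(4090563/4000000 − 21/400·(0.966900))/(1+21/400) = 4617/5000 ≈ 0.923400
step 3 [3y] swap r/1=1086/27817: DF=(1 − 1086/27817·(0.966900+0.923400))/(1+1086/27817) = 4457/5000 ≈ 0.891400
step 4 [4y] bond c/1=7/100: DF=(560937/500000 − 7/100·(0.966900+0.923400+0.891400))/(1+7/100) = 1733/2000 ≈ 0.866500
step 5 [5y] swap r/1=539/14955: DF=(1 − 539/14955·(0.966900+0.923400+0.891400+0.866500))/(1+539/14955) = 8383/10000 ≈ 0.838300

1 1 9669/10000
2 2 4617/5000
3 3 4457/5000
4 4 1733/2000
5 5 8383/10000
DF(1y) = 9669/10000 ≈ 0.966900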